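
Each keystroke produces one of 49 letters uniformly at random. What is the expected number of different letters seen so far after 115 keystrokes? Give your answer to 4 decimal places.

For each letter, P(seen in 115 keystrokes) = 1 - (48/49)^115 = 0.90663.
By linearity of expectation, E[distinct seen] = 49·(1 - (48/49)^115) = 44.42502.

44.4250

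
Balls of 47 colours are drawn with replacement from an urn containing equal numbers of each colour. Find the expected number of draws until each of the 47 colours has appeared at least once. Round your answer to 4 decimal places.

208.5843

The wait to go from k to k+1 distinct colours is geometric with mean 47/(47-k).
E[T] = 47/47 + 47/46 + 47/45 + ... + 47/2 + 47/1 = 47·H_{47}.
H_{47} = 4.43796, so E[T] = 208.58430.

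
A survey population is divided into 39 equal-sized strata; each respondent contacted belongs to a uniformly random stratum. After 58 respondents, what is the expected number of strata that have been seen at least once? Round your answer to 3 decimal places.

30.355

For each stratum, P(seen in 58 respondents) = 1 - (38/39)^58 = 0.7783.
By linearity of expectation, E[distinct seen] = 39·(1 - (38/39)^58) = 30.3550.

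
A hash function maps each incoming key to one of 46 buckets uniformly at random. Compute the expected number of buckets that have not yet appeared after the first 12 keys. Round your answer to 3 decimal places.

For each bucket, P(unseen after 12) = (45/46)^12 = 0.7682.
By linearity of expectation, E[unseen] = 46·(45/46)^12 = 35.3357.

35.336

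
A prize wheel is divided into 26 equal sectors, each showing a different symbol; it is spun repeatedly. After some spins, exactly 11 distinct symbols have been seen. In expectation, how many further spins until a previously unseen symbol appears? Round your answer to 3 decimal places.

1.733

The number of spins until the next new symbol is geometric with success probability 15/26, so its mean is 26/15.
E = 26/15 = 1.7333.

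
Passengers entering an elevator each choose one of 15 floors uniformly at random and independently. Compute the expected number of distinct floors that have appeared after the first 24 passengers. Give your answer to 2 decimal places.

12.14

For each floor, P(seen in 24 passengers) = 1 - (14/15)^24 = 0.809.
By linearity of expectation, E[distinct seen] = 15·(1 - (14/15)^24) = 12.136.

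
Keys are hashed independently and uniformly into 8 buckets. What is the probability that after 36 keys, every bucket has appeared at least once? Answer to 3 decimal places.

Let A_i be the event that bucket i is missing after 36 keys. By inclusion–exclusion on the A_i,
P(all seen) = Σ_{j=0}^{8} (-1)^j C(8,j)((8-j)/8)^36
= 1.0000 - 0.0654 + 0.0009 - 0.0000 + 0.0000 - 0.0000 + 0.0000 - 0.0000 + 0.0000
= 0.9355.

0.936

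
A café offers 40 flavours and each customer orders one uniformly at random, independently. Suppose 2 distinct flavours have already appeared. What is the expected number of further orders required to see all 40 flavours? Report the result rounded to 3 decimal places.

169.116

From k distinct to k+1 distinct takes on average 40/(40-k) orders.
Sum over k = 2,...,39: E = 40/38 + 40/37 + 40/36 + ... + 40/2 + 40/1 = 169.1161.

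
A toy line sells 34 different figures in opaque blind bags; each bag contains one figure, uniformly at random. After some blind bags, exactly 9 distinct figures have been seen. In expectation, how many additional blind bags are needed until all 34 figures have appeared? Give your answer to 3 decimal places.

From k distinct to k+1 distinct takes on average 34/(34-k) blind bags.
Sum over k = 9,...,33: E = 34/25 + 34/24 + 34/23 + ... + 34/2 + 34/1 = 129.7426.

129.743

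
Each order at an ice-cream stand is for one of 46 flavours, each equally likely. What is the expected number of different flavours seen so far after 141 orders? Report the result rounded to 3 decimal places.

For each flavour, P(seen in 141 orders) = 1 - (45/46)^141 = 0.9549.
By linearity of expectation, E[distinct seen] = 46·(1 - (45/46)^141) = 43.9257.

43.926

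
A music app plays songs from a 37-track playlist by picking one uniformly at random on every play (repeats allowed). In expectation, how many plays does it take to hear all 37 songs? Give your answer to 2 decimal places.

155.46

The wait to go from k to k+1 distinct songs is geometric with mean 37/(37-k).
E[T] = 37/37 + 37/36 + 37/35 + ... + 37/2 + 37/1 = 37·H_{37}.
H_{37} = 4.202, so E[T] = 155.459.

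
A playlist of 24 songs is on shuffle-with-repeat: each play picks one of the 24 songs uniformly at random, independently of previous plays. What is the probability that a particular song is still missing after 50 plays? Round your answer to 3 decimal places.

Each play misses the fixed song with probability (24-1)/24 = 23/24, independently.
P(still missing after 50) = (23/24)^50 = 0.1191.

0.119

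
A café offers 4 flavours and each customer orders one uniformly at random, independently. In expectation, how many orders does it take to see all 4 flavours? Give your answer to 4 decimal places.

After k distinct flavours have appeared, the next order gives a new one with probability (4-k)/4, so the expected wait for the (k+1)-th is 4/(4-k).
E[T] = 4/4 + 4/3 + 4/2 + 4/1 = 4·H_{4}.
H_{4} = 2.08333, so E[T] = 8.33333.

8.3333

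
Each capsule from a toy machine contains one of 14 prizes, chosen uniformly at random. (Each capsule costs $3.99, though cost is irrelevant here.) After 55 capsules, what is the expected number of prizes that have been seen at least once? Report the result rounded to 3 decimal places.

13.762

For each prize, P(seen in 55 capsules) = 1 - (13/14)^55 = 0.9830.
By linearity of expectation, E[distinct seen] = 14·(1 - (13/14)^55) = 13.7623.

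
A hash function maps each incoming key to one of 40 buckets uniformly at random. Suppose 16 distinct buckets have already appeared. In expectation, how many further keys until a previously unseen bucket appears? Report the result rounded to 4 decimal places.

1.6667

The number of keys until the next new bucket is geometric with success probability 24/40, so its mean is 40/24.
E = 40/24 = 1.66667.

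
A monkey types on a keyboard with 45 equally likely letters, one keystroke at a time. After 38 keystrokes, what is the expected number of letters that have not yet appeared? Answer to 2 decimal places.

19.16

For each letter, P(unseen after 38) = (44/45)^38 = 0.426.
By linearity of expectation, E[unseen] = 45·(44/45)^38 = 19.157.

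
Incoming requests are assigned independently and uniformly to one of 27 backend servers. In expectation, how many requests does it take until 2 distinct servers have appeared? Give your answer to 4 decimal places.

2.0385

Going from k to k+1 distinct takes a geometric number of requests with mean 27/(27-k).
Sum over k = 0,...,1: E = 27/27 + 27/26 = 2.03846.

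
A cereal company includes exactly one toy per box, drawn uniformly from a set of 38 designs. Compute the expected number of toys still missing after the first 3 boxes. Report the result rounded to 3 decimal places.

35.078

For each toy, P(unseen after 3) = (37/38)^3 = 0.9231.
By linearity of expectation, E[unseen] = 38·(37/38)^3 = 35.0783.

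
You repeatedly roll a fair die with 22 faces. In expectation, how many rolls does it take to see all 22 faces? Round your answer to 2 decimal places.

The wait to go from k to k+1 distinct faces is geometric with mean 22/(22-k).
E[T] = 22/22 + 22/21 + 22/20 + ... + 22/2 + 22/1 = 22·H_{22}.
H_{22} = 3.691, so E[T] = 81.198.

81.20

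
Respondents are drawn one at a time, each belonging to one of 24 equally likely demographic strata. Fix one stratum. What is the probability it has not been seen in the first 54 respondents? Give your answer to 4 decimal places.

Each respondent misses the fixed stratum with probability (24-1)/24 = 23/24, independently.
P(still missing after 54) = (23/24)^54 = 0.10044.

0.1004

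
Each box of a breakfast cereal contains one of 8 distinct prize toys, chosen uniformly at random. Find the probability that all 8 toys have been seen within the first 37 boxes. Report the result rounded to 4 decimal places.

0.9435

Let A_i be the event that toy i is missing after 37 boxes. By inclusion–exclusion on the A_i,
P(all seen) = Σ_{j=0}^{8} (-1)^j C(8,j)((8-j)/8)^37
= 1.00000 - 0.05720 + 0.00067 - 0.00000 + 0.00000 - 0.00000 + 0.00000 - 0.00000 + 0.00000
= 0.94347.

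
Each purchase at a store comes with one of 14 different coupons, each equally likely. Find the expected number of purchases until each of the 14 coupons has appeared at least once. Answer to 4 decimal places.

45.5219

Split into phases: going from k distinct to k+1 distinct takes on average 14/(14-k) purchases.
E[T] = 14/14 + 14/13 + 14/12 + ... + 14/2 + 14/1 = 14·H_{14}.
H_{14} = 3.25156, so E[T] = 45.52187.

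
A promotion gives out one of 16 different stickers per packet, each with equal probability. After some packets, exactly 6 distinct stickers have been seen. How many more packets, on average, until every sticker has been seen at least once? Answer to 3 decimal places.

With k distinct stickers already seen, the next new one takes an expected 16/(16-k) packets.
Sum over k = 6,...,15: E = 16/10 + 16/9 + 16/8 + ... + 16/2 + 16/1 = 46.8635.

46.863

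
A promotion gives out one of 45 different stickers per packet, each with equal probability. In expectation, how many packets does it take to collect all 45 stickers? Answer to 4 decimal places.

197.7727

The wait to go from k to k+1 distinct stickers is geometric with mean 45/(45-k).
E[T] = 45/45 + 45/44 + 45/43 + ... + 45/2 + 45/1 = 45·H_{45}.
H_{45} = 4.39495, so E[T] = 197.77267.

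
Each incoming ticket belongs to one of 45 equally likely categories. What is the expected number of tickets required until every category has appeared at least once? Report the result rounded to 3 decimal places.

197.773

Split into phases: going from k distinct to k+1 distinct takes on average 45/(45-k) tickets.
E[T] = 45/45 + 45/44 + 45/43 + ... + 45/2 + 45/1 = 45·H_{45}.
H_{45} = 4.3949, so E[T] = 197.7727.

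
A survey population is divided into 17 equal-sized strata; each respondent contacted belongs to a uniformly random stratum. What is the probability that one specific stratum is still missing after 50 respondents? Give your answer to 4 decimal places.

0.0483

On each respondent the fixed stratum fails to appear with probability 16/17.
P(still missing after 50) = (16/17)^50 = 0.04826.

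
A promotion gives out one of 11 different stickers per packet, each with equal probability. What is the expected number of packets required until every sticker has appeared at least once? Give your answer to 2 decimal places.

Split into phases: going from k distinct to k+1 distinct takes on average 11/(11-k) packets.
E[T] = 11/11 + 11/10 + 11/9 + ... + 11/2 + 11/1 = 11·H_{11}.
H_{11} = 3.020, so E[T] = 33.219.

33.22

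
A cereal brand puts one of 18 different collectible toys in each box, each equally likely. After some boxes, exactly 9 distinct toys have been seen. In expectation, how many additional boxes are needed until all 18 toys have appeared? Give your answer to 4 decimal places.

50.9214

With k distinct toys already seen, the next new one takes an expected 18/(18-k) boxes.
Sum over k = 9,...,17: E = 18/9 + 18/8 + 18/7 + ... + 18/2 + 18/1 = 50.92143.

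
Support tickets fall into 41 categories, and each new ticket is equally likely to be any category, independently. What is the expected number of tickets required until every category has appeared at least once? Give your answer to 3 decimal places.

176.420

After k distinct categories have appeared, the next ticket gives a new one with probability (41-k)/41, so the expected wait for the (k+1)-th is 41/(41-k).
E[T] = 41/41 + 41/40 + 41/39 + ... + 41/2 + 41/1 = 41·H_{41}.
H_{41} = 4.3029, so E[T] = 176.4203.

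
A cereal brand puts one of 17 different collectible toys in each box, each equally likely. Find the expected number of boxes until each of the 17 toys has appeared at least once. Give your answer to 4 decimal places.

58.4724

The wait to go from k to k+1 distinct toys is geometric with mean 17/(17-k).
E[T] = 17/17 + 17/16 + 17/15 + ... + 17/2 + 17/1 = 17·H_{17}.
H_{17} = 3.43955, so E[T] = 58.47239.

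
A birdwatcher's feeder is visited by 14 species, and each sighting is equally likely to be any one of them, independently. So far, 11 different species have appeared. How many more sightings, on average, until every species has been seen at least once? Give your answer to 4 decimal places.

25.6667

From k distinct to k+1 distinct takes on average 14/(14-k) sightings.
Sum over k = 11,...,13: E = 14/3 + 14/2 + 14/1 = 25.66667.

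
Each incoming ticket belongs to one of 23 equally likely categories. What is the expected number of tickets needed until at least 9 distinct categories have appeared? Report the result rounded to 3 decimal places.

Going from k to k+1 distinct takes a geometric number of tickets with mean 23/(23-k).
Sum over k = 0,...,8: E = 23/23 + 23/22 + 23/21 + ... + 23/16 + 23/15 = 11.1028.

11.103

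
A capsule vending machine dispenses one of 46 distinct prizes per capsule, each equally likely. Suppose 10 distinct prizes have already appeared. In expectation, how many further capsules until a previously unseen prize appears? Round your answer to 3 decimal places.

1.278

Each capsule yields a new prize with probability (46-10)/46 = 36/46, so the wait is geometric with mean 46/36.
E = 46/36 = 1.2778.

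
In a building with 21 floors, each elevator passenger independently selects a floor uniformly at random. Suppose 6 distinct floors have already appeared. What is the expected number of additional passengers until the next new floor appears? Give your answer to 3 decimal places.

Each passenger yields a new floor with probability (21-6)/21 = 15/21, so the wait is geometric with mean 21/15.
E = 21/15 = 1.4000.

1.400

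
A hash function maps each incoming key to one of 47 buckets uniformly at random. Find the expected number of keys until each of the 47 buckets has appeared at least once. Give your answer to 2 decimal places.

208.58

The wait to go from k to k+1 distinct buckets is geometric with mean 47/(47-k).
E[T] = 47/47 + 47/46 + 47/45 + ... + 47/2 + 47/1 = 47·H_{47}.
H_{47} = 4.438, so E[T] = 208.584.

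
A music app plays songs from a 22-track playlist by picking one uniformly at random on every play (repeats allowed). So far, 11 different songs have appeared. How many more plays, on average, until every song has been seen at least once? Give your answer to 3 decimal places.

With k distinct songs already seen, the next new one takes an expected 22/(22-k) plays.
Sum over k = 11,...,21: E = 22/11 + 22/10 + 22/9 + ... + 22/2 + 22/1 = 66.4373.

66.437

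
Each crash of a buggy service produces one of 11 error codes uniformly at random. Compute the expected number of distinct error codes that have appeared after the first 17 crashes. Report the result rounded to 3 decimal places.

For each error code, P(seen in 17 crashes) = 1 - (10/11)^17 = 0.8022.
By linearity of expectation, E[distinct seen] = 11·(1 - (10/11)^17) = 8.8237.

8.824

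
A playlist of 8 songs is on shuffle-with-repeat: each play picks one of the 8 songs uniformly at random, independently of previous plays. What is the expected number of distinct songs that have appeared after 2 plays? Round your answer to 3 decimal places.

1.875

For each song, P(seen in 2 plays) = 1 - (7/8)^2 = 0.2344.
By linearity of expectation, E[distinct seen] = 8·(1 - (7/8)^2) = 1.8750.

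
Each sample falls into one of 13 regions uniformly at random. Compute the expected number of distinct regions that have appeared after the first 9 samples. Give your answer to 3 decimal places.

6.675

For each region, P(seen in 9 samples) = 1 - (12/13)^9 = 0.5134.
By linearity of expectation, E[distinct seen] = 13·(1 - (12/13)^9) = 6.6747.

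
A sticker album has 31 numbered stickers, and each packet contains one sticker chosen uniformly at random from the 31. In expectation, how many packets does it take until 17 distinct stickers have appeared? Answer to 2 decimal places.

With k distinct stickers already seen, the next new one arrives after an expected 31/(31-k) packets.
Sum over k = 0,...,16: E = 31/31 + 31/30 + 31/29 + ... + 31/16 + 31/15 = 24.046.

24.05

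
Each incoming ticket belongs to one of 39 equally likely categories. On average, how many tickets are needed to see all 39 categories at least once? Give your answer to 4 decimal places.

165.8882

The wait to go from k to k+1 distinct categories is geometric with mean 39/(39-k).
E[T] = 39/39 + 39/38 + 39/37 + ... + 39/2 + 39/1 = 39·H_{39}.
H_{39} = 4.25354, so E[T] = 165.88818.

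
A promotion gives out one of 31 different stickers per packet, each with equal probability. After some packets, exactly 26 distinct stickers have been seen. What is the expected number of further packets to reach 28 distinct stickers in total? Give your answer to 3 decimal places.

The wait to go from k to k+1 distinct stickers is geometric with mean 31/(31-k).
Sum over k = 26,...,27: E = 31/5 + 31/4 = 13.9500.

13.950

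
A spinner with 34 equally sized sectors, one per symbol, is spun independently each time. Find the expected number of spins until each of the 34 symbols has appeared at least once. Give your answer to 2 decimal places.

140.02

The wait to go from k to k+1 distinct symbols is geometric with mean 34/(34-k).
E[T] = 34/34 + 34/33 + 34/32 + ... + 34/2 + 34/1 = 34·H_{34}.
H_{34} = 4.118, so E[T] = 140.019.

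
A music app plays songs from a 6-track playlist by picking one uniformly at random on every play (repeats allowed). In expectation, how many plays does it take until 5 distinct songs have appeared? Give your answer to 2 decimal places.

8.70

Going from k to k+1 distinct takes a geometric number of plays with mean 6/(6-k).
Sum over k = 0,...,4: E = 6/6 + 6/5 + 6/4 + 6/3 + 6/2 = 8.700.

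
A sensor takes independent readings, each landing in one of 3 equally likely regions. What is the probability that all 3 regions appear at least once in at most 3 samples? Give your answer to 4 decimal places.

By inclusion–exclusion over which regions are missing,
P(all seen) = Σ_{j=0}^{3} (-1)^j C(3,j)((3-j)/3)^3
= 1.00000 - 0.88889 + 0.11111 - 0.00000
= 0.22222.

0.2222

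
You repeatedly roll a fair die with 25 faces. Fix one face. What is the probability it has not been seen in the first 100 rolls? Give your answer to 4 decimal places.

0.0169

On each roll the fixed face fails to appear with probability 24/25.
P(still missing after 100) = (24/25)^100 = 0.01687.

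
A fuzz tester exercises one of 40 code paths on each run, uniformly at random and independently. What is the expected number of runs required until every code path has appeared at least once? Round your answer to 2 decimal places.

171.14

Split into phases: going from k distinct to k+1 distinct takes on average 40/(40-k) runs.
E[T] = 40/40 + 40/39 + 40/38 + ... + 40/2 + 40/1 = 40·H_{40}.
H_{40} = 4.279, so E[T] = 171.142.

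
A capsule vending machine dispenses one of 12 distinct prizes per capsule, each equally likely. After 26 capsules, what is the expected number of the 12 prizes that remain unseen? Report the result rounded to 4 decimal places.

1.2493

For each prize, P(unseen after 26) = (11/12)^26 = 0.10411.
By linearity of expectation, E[unseen] = 12·(11/12)^26 = 1.24933.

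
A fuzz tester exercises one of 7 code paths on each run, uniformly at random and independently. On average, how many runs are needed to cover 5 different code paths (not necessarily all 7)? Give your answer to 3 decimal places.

With k distinct code paths already seen, the next new one arrives after an expected 7/(7-k) runs.
Sum over k = 0,...,4: E = 7/7 + 7/6 + 7/5 + 7/4 + 7/3 = 7.6500.

7.650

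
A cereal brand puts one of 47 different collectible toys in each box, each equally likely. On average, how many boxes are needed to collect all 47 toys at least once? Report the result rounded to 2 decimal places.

The wait to go from k to k+1 distinct toys is geometric with mean 47/(47-k).
E[T] = 47/47 + 47/46 + 47/45 + ... + 47/2 + 47/1 = 47·H_{47}.
H_{47} = 4.438, so E[T] = 208.584.

208.58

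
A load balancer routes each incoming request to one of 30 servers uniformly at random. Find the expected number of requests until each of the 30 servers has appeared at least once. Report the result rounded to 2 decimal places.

Split into phases: going from k distinct to k+1 distinct takes on average 30/(30-k) requests.
E[T] = 30/30 + 30/29 + 30/28 + ... + 30/2 + 30/1 = 30·H_{30}.
H_{30} = 3.995, so E[T] = 119.850.

119.85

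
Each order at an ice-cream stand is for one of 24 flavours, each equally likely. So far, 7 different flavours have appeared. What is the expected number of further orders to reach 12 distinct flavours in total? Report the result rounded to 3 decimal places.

With k distinct flavours already seen, the next new one takes an expected 24/(24-k) orders.
Sum over k = 7,...,11: E = 24/17 + 24/16 + 24/15 + 24/14 + 24/13 = 8.0722.

8.072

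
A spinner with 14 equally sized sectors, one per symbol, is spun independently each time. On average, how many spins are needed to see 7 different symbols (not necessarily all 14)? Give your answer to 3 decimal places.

Going from k to k+1 distinct takes a geometric number of spins with mean 14/(14-k).
Sum over k = 0,...,6: E = 14/14 + 14/13 + 14/12 + ... + 14/9 + 14/8 = 9.2219.

9.222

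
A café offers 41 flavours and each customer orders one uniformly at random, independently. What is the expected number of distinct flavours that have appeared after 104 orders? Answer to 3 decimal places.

For each flavour, P(seen in 104 orders) = 1 - (40/41)^104 = 0.9233.
By linearity of expectation, E[distinct seen] = 41·(1 - (40/41)^104) = 37.8559.

37.856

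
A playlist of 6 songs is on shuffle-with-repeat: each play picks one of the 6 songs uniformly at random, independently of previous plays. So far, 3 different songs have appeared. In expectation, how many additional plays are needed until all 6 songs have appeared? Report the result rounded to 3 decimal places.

11.000

With k distinct songs already seen, the next new one takes an expected 6/(6-k) plays.
Sum over k = 3,...,5: E = 6/3 + 6/2 + 6/1 = 11.0000.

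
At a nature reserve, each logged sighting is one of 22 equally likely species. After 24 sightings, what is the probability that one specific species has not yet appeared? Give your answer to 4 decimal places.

On each sighting the fixed species fails to appear with probability 21/22.
P(still missing after 24) = (21/22)^24 = 0.32743.

0.3274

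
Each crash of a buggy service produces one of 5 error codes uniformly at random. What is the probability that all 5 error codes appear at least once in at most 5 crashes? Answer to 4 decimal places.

0.0384

Let A_i be the event that error code i is missing after 5 crashes. By inclusion–exclusion on the A_i,
P(all seen) = Σ_{j=0}^{5} (-1)^j C(5,j)((5-j)/5)^5
= 1.00000 - 1.63840 + 0.77760 - 0.10240 + 0.00160 - 0.00000
= 0.03840.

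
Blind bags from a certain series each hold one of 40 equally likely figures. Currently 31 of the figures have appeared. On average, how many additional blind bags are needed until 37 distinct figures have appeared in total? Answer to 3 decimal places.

The wait to go from k to k+1 distinct figures is geometric with mean 40/(40-k).
Sum over k = 31,...,36: E = 40/9 + 40/8 + 40/7 + 40/6 + 40/5 + 40/4 = 39.8254.

39.825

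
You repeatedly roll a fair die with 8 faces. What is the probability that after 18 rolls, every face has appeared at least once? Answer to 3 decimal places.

0.423

Let A_i be the event that face i is missing after 18 rolls. By inclusion–exclusion on the A_i,
P(all seen) = Σ_{j=0}^{8} (-1)^j C(8,j)((8-j)/8)^18
= 1.0000 - 0.7232 + 0.1579 - 0.0119 + 0.0003 - 0.0000 + 0.0000 - 0.0000 + 0.0000
= 0.4231.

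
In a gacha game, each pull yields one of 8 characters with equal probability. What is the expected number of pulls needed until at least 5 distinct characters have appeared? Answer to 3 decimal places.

7.076

Going from k to k+1 distinct takes a geometric number of pulls with mean 8/(8-k).
Sum over k = 0,...,4: E = 8/8 + 8/7 + 8/6 + 8/5 + 8/4 = 7.0762.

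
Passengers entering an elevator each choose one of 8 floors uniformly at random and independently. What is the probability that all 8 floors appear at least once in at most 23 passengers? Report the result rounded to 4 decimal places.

Let A_i be the event that floor i is missing after 23 passengers. By inclusion–exclusion on the A_i,
P(all seen) = Σ_{j=0}^{8} (-1)^j C(8,j)((8-j)/8)^23
= 1.00000 - 0.37092 + 0.03746 - 0.00113 + 0.00001 - 0.00000 + 0.00000 - 0.00000 + 0.00000
= 0.66542.

0.6654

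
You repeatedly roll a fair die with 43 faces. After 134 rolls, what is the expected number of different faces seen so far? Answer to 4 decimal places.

41.1630

For each face, P(seen in 134 rolls) = 1 - (42/43)^134 = 0.95728.
By linearity of expectation, E[distinct seen] = 43·(1 - (42/43)^134) = 41.16304.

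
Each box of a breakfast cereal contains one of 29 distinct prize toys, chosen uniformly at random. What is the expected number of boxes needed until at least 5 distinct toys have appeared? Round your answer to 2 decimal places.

With k distinct toys already seen, the next new one arrives after an expected 29/(29-k) boxes.
Sum over k = 0,...,4: E = 29/29 + 29/28 + 29/27 + 29/26 + 29/25 = 5.385.

5.39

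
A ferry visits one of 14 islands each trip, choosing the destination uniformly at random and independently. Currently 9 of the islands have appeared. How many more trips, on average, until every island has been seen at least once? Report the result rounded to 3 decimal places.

31.967

The wait to go from k to k+1 distinct islands is geometric with mean 14/(14-k).
Sum over k = 9,...,13: E = 14/5 + 14/4 + 14/3 + 14/2 + 14/1 = 31.9667.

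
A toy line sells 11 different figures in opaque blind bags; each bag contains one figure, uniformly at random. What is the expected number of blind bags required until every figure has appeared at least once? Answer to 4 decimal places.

After k distinct figures have appeared, the next blind bag gives a new one with probability (11-k)/11, so the expected wait for the (k+1)-th is 11/(11-k).
E[T] = 11/11 + 11/10 + 11/9 + ... + 11/2 + 11/1 = 11·H_{11}.
H_{11} = 3.01988, so E[T] = 33.21865.

33.2187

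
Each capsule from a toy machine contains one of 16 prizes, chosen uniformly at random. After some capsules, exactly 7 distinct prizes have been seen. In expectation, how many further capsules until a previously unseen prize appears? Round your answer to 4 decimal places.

1.7778

The number of capsules until the next new prize is geometric with success probability 9/16, so its mean is 16/9.
E = 16/9 = 1.77778.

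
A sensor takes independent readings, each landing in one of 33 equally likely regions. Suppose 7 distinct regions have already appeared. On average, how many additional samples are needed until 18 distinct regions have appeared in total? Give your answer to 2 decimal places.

17.69

From k distinct to k+1 distinct takes on average 33/(33-k) samples.
Sum over k = 7,...,17: E = 33/26 + 33/25 + 33/24 + ... + 33/17 + 33/16 = 17.694.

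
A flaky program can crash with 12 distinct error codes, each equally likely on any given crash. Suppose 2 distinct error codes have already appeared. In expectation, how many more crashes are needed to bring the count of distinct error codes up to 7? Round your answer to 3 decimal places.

7.748

From k distinct to k+1 distinct takes on average 12/(12-k) crashes.
Sum over k = 2,...,6: E = 12/10 + 12/9 + 12/8 + 12/7 + 12/6 = 7.7476.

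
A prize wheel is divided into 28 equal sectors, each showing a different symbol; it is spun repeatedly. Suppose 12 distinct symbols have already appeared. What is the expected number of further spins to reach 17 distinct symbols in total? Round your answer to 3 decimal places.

10.104

The wait to go from k to k+1 distinct symbols is geometric with mean 28/(28-k).
Sum over k = 12,...,16: E = 28/16 + 28/15 + 28/14 + 28/13 + 28/12 = 10.1038.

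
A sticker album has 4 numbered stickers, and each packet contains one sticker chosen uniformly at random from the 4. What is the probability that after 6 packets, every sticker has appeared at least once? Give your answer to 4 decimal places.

0.3809

By inclusion–exclusion over which stickers are missing,
P(all seen) = Σ_{j=0}^{4} (-1)^j C(4,j)((4-j)/4)^6
= 1.00000 - 0.71191 + 0.09375 - 0.00098 + 0.00000
= 0.38086.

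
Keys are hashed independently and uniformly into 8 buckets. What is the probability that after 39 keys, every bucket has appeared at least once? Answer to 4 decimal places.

0.9566

Let A_i be the event that bucket i is missing after 39 keys. By inclusion–exclusion on the A_i,
P(all seen) = Σ_{j=0}^{8} (-1)^j C(8,j)((8-j)/8)^39
= 1.00000 - 0.04379 + 0.00038 - 0.00000 + 0.00000 - 0.00000 + 0.00000 - 0.00000 + 0.00000
= 0.95658.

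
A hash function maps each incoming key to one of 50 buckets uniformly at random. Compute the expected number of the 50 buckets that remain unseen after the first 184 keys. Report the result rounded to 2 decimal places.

For each bucket, P(unseen after 184) = (49/50)^184 = 0.024.
By linearity of expectation, E[unseen] = 50·(49/50)^184 = 1.215.

1.21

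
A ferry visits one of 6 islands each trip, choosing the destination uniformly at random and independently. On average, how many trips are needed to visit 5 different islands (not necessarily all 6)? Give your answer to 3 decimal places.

8.700

Going from k to k+1 distinct takes a geometric number of trips with mean 6/(6-k).
Sum over k = 0,...,4: E = 6/6 + 6/5 + 6/4 + 6/3 + 6/2 = 8.7000.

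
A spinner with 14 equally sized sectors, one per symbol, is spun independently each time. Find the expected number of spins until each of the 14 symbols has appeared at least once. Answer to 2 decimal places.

The wait to go from k to k+1 distinct symbols is geometric with mean 14/(14-k).
E[T] = 14/14 + 14/13 + 14/12 + ... + 14/2 + 14/1 = 14·H_{14}.
H_{14} = 3.252, so E[T] = 45.522.

45.52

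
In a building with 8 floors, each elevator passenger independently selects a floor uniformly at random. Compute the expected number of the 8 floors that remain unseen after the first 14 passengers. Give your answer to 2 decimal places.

1.23

For each floor, P(unseen after 14) = (7/8)^14 = 0.154.
By linearity of expectation, E[unseen] = 8·(7/8)^14 = 1.234.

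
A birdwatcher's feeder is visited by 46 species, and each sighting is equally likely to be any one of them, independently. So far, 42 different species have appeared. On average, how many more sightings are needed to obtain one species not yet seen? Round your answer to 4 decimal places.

11.5000

The number of sightings until the next new species is geometric with success probability 4/46, so its mean is 46/4.
E = 46/4 = 11.50000.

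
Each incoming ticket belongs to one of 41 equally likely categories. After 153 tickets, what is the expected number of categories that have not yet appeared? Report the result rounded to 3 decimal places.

0.938

For each category, P(unseen after 153) = (40/41)^153 = 0.0229.
By linearity of expectation, E[unseen] = 41·(40/41)^153 = 0.9376.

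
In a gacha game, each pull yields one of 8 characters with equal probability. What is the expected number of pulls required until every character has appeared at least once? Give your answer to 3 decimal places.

The wait to go from k to k+1 distinct characters is geometric with mean 8/(8-k).
E[T] = 8/8 + 8/7 + 8/6 + ... + 8/2 + 8/1 = 8·H_{8}.
H_{8} = 2.7179, so E[T] = 21.7429.

21.743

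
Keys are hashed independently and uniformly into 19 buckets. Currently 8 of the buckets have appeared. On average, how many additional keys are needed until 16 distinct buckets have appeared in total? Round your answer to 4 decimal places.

With k distinct buckets already seen, the next new one takes an expected 19/(19-k) keys.
Sum over k = 8,...,15: E = 19/11 + 19/10 + 19/9 + ... + 19/5 + 19/4 = 22.54434.

22.5443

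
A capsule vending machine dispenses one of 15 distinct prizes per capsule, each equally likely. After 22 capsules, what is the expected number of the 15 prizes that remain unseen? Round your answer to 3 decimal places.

3.288

For each prize, P(unseen after 22) = (14/15)^22 = 0.2192.
By linearity of expectation, E[unseen] = 15·(14/15)^22 = 3.2878.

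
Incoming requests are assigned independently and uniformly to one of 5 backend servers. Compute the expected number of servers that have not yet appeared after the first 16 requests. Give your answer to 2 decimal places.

For each server, P(unseen after 16) = (4/5)^16 = 0.028.
By linearity of expectation, E[unseen] = 5·(4/5)^16 = 0.141.

0.14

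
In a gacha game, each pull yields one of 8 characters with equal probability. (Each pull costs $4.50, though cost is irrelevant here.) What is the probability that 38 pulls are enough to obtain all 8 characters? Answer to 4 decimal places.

Let A_i be the event that character i is missing after 38 pulls. By inclusion–exclusion on the A_i,
P(all seen) = Σ_{j=0}^{8} (-1)^j C(8,j)((8-j)/8)^38
= 1.00000 - 0.05005 + 0.00050 - 0.00000 + 0.00000 - 0.00000 + 0.00000 - 0.00000 + 0.00000
= 0.95045.

0.9505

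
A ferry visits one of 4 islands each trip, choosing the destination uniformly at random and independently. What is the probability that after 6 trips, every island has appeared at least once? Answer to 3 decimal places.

0.381

Let A_i be the event that island i is missing after 6 trips. By inclusion–exclusion on the A_i,
P(all seen) = Σ_{j=0}^{4} (-1)^j C(4,j)((4-j)/4)^6
= 1.0000 - 0.7119 + 0.0938 - 0.0010 + 0.0000
= 0.3809.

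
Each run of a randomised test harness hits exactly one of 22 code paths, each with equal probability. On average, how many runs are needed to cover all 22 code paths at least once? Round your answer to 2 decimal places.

After k distinct code paths have appeared, the next run gives a new one with probability (22-k)/22, so the expected wait for the (k+1)-th is 22/(22-k).
E[T] = 22/22 + 22/21 + 22/20 + ... + 22/2 + 22/1 = 22·H_{22}.
H_{22} = 3.691, so E[T] = 81.198.

81.20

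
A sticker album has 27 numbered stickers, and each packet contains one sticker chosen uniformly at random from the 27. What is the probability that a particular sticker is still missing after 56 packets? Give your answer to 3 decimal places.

0.121

On each packet the fixed sticker fails to appear with probability 26/27.
P(still missing after 56) = (26/27)^56 = 0.1208.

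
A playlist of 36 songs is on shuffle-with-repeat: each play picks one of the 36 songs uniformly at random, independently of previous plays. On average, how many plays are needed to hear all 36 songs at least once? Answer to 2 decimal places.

Split into phases: going from k distinct to k+1 distinct takes on average 36/(36-k) plays.
E[T] = 36/36 + 36/35 + 36/34 + ... + 36/2 + 36/1 = 36·H_{36}.
H_{36} = 4.175, so E[T] = 150.284.

150.28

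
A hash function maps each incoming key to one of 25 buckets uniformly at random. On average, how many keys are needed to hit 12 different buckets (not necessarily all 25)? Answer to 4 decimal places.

With k distinct buckets already seen, the next new one arrives after an expected 25/(25-k) keys.
Sum over k = 0,...,11: E = 25/25 + 25/24 + 25/23 + ... + 25/15 + 25/14 = 15.89561.

15.8956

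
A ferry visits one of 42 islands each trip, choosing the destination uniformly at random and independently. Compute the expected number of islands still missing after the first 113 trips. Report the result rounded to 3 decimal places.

For each island, P(unseen after 113) = (41/42)^113 = 0.0657.
By linearity of expectation, E[unseen] = 42·(41/42)^113 = 2.7584.

2.758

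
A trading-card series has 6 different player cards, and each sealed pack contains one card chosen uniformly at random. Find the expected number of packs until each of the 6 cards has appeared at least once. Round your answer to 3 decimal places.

After k distinct cards have appeared, the next pack gives a new one with probability (6-k)/6, so the expected wait for the (k+1)-th is 6/(6-k).
E[T] = 6/6 + 6/5 + 6/4 + 6/3 + 6/2 + 6/1 = 6·H_{6}.
H_{6} = 2.4500, so E[T] = 14.7000.

14.700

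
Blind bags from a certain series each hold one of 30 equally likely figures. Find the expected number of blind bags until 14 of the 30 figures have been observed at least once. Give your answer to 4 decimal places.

18.4277

With k distinct figures already seen, the next new one arrives after an expected 30/(30-k) blind bags.
Sum over k = 0,...,13: E = 30/30 + 30/29 + 30/28 + ... + 30/18 + 30/17 = 18.42774.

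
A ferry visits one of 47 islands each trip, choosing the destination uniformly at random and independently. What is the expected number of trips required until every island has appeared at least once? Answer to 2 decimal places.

208.58

After k distinct islands have appeared, the next trip gives a new one with probability (47-k)/47, so the expected wait for the (k+1)-th is 47/(47-k).
E[T] = 47/47 + 47/46 + 47/45 + ... + 47/2 + 47/1 = 47·H_{47}.
H_{47} = 4.438, so E[T] = 208.584.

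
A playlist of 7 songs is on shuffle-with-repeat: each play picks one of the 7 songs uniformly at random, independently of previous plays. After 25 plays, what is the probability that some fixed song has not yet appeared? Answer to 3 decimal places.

Each play misses the fixed song with probability (7-1)/7 = 6/7, independently.
P(still missing after 25) = (6/7)^25 = 0.0212.

0.021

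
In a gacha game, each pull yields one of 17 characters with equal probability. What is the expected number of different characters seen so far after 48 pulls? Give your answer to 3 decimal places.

16.074

For each character, P(seen in 48 pulls) = 1 - (16/17)^48 = 0.9455.
By linearity of expectation, E[distinct seen] = 17·(1 - (16/17)^48) = 16.0739.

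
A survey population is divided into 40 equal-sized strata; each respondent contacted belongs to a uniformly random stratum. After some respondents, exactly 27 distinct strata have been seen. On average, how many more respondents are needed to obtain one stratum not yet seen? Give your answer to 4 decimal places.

3.0769

Each respondent yields a new stratum with probability (40-27)/40 = 13/40, so the wait is geometric with mean 40/13.
E = 40/13 = 3.07692.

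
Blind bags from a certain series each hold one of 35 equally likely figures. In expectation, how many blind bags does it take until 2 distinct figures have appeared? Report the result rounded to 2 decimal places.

2.03

With k distinct figures already seen, the next new one arrives after an expected 35/(35-k) blind bags.
Sum over k = 0,...,1: E = 35/35 + 35/34 = 2.029.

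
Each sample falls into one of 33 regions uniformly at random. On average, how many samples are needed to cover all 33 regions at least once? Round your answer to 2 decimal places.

134.93

The wait to go from k to k+1 distinct regions is geometric with mean 33/(33-k).
E[T] = 33/33 + 33/32 + 33/31 + ... + 33/2 + 33/1 = 33·H_{33}.
H_{33} = 4.089, so E[T] = 134.930.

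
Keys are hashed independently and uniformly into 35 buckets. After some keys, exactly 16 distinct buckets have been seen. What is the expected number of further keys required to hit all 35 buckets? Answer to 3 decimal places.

124.171

From k distinct to k+1 distinct takes on average 35/(35-k) keys.
Sum over k = 16,...,34: E = 35/19 + 35/18 + 35/17 + ... + 35/2 + 35/1 = 124.1709.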